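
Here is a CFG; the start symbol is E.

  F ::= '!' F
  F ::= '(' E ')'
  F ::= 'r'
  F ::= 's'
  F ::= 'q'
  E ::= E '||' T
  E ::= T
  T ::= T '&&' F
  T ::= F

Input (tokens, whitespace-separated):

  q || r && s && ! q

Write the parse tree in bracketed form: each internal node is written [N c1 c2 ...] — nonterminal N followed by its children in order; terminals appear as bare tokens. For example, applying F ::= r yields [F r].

[E [E [T [F q]]] || [T [T [T [F r]] && [F s]] && [F ! [F q]]]]

E
E || T
T || T
F || T
q || T
q || T && F
q || T && F && F
q || F && F && F
q || r && F && F
q || r && s && F
q || r && s && ! F
q || r && s && ! q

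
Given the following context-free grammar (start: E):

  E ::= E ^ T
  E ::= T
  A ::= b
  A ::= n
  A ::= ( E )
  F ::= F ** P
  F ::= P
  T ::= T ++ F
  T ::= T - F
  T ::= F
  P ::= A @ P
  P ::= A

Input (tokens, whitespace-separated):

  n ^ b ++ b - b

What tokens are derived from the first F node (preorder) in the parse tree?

[E [E [T [F [P [A n]]]]] ^ [T [T [T [F [P [A b]]]] ++ [F [P [A b]]]] - [F [P [A b]]]]]

n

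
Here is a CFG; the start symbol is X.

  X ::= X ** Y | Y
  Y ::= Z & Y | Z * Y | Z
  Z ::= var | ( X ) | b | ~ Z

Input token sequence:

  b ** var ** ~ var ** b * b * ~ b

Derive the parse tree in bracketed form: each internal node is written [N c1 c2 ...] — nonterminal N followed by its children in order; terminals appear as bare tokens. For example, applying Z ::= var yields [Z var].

X
X ** Y
X ** Y ** Y
X ** Y ** Y ** Y
Y ** Y ** Y ** Y
Z ** Y ** Y ** Y
b ** Y ** Y ** Y
b ** Z ** Y ** Y
b ** var ** Y ** Y
b ** var ** Z ** Y
b ** var ** ~ Z ** Y
b ** var ** ~ var ** Y
b ** var ** ~ var ** Z * Y
b ** var ** ~ var ** b * Y
b ** var ** ~ var ** b * Z * Y
b ** var ** ~ var ** b * b * Y
b ** var ** ~ var ** b * b * Z
b ** var ** ~ var ** b * b * ~ Z
b ** var ** ~ var ** b * b * ~ b

[X [X [X [X [Y [Z b]]] ** [Y [Z var]]] ** [Y [Z ~ [Z var]]]] ** [Y [Z b] * [Y [Z b] * [Y [Z ~ [Z b]]]]]]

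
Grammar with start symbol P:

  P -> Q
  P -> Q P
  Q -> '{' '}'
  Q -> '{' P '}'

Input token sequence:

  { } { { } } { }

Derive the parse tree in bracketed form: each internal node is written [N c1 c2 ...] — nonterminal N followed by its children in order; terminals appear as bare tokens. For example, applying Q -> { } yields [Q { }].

P
Q P
{ } P
{ } Q P
{ } { P } P
{ } { Q } P
{ } { { } } P
{ } { { } } Q
{ } { { } } { }

[P [Q { }] [P [Q { [P [Q { }]] }] [P [Q { }]]]]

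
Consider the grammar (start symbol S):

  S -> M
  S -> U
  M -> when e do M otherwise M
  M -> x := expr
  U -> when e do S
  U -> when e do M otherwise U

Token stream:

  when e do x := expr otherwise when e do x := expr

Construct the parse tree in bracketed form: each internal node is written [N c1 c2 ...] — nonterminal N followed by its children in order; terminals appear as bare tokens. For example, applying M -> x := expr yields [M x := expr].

[S [U when e do [M x := expr] otherwise [U when e do [S [M x := expr]]]]]

S
U
when e do M otherwise U
when e do x := expr otherwise U
when e do x := expr otherwise when e do S
when e do x := expr otherwise when e do M
when e do x := expr otherwise when e do x := expr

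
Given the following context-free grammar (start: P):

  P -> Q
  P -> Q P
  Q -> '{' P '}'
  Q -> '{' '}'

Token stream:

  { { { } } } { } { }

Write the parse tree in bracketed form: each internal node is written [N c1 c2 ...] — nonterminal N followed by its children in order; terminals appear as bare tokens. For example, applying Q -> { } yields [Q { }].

[P [Q { [P [Q { [P [Q { }]] }]] }] [P [Q { }] [P [Q { }]]]]

P
Q P
{ P } P
{ Q } P
{ { P } } P
{ { Q } } P
{ { { } } } P
{ { { } } } Q P
{ { { } } } { } P
{ { { } } } { } Q
{ { { } } } { } { }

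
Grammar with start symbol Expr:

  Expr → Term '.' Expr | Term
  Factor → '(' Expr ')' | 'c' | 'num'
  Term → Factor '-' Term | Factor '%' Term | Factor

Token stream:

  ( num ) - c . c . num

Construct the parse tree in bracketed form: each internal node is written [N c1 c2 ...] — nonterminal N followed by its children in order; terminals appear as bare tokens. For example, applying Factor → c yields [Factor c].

Expr
Term . Expr
Factor - Term . Expr
( Expr ) - Term . Expr
( Term ) - Term . Expr
( Factor ) - Term . Expr
( num ) - Term . Expr
( num ) - Factor . Expr
( num ) - c . Expr
( num ) - c . Term . Expr
( num ) - c . Factor . Expr
( num ) - c . c . Expr
( num ) - c . c . Term
( num ) - c . c . Factor
( num ) - c . c . num

[Expr [Term [Factor ( [Expr [Term [Factor num]]] )] - [Term [Factor c]]] . [Expr [Term [Factor c]] . [Expr [Term [Factor num]]]]]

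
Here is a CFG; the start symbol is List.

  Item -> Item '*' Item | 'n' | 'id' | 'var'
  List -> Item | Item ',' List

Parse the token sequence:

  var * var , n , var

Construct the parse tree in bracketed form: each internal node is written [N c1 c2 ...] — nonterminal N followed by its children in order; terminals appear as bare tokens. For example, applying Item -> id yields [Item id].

[List [Item [Item var] * [Item var]] , [List [Item n] , [List [Item var]]]]

List
Item , List
Item * Item , List
var * Item , List
var * var , List
var * var , Item , List
var * var , n , List
var * var , n , Item
var * var , n , var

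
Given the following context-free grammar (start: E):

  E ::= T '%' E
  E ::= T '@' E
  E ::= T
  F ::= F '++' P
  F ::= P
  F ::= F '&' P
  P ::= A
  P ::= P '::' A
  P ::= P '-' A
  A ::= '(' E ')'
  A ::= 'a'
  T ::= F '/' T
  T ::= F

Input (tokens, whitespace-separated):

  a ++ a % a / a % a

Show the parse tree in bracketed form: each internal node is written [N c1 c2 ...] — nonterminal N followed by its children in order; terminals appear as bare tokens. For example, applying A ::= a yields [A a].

[E [T [F [F [P [A a]]] ++ [P [A a]]]] % [E [T [F [P [A a]]] / [T [F [P [A a]]]]] % [E [T [F [P [A a]]]]]]]

E
T % E
F % E
F ++ P % E
P ++ P % E
A ++ P % E
a ++ P % E
a ++ A % E
a ++ a % E
a ++ a % T % E
a ++ a % F / T % E
a ++ a % P / T % E
a ++ a % A / T % E
a ++ a % a / T % E
a ++ a % a / F % E
a ++ a % a / P % E
a ++ a % a / A % E
a ++ a % a / a % E
a ++ a % a / a % T
a ++ a % a / a % F
a ++ a % a / a % P
a ++ a % a / a % A
a ++ a % a / a % a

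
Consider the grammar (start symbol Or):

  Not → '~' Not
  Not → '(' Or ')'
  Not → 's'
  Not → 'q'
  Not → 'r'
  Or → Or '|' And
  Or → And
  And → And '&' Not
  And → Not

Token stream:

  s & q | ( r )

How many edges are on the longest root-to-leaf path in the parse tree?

[Or [Or [And [And [Not s]] & [Not q]]] | [And [Not ( [Or [And [Not r]]] )]]]

6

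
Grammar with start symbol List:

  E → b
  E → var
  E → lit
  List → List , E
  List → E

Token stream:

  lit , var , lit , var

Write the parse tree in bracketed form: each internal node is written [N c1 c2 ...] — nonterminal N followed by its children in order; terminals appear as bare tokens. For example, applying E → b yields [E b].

[List [List [List [List [E lit]] , [E var]] , [E lit]] , [E var]]

List
List , E
List , E , E
List , E , E , E
E , E , E , E
lit , E , E , E
lit , var , E , E
lit , var , lit , E
lit , var , lit , var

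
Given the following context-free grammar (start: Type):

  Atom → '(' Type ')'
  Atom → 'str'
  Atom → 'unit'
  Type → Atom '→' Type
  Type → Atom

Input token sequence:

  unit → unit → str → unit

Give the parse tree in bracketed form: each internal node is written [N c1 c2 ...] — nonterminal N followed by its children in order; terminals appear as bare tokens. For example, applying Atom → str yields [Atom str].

Type
Atom → Type
unit → Type
unit → Atom → Type
unit → unit → Type
unit → unit → Atom → Type
unit → unit → str → Type
unit → unit → str → Atom
unit → unit → str → unit

[Type [Atom unit] → [Type [Atom unit] → [Type [Atom str] → [Type [Atom unit]]]]]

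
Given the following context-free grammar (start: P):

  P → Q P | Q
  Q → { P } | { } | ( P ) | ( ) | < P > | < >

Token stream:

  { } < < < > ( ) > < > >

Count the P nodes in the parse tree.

6

[P [Q { }] [P [Q < [P [Q < [P [Q < >] [P [Q ( )]]] >] [P [Q < >]]] >]]]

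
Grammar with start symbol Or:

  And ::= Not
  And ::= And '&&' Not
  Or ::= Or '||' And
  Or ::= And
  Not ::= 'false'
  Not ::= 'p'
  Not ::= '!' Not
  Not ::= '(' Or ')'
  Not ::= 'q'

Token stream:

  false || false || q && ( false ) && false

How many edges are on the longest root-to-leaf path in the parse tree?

7

[Or [Or [Or [And [Not false]]] || [And [Not false]]] || [And [And [And [Not q]] && [Not ( [Or [And [Not false]]] )]] && [Not false]]]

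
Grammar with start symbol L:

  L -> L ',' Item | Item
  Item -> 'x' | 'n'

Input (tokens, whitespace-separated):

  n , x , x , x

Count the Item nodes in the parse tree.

4

[L [L [L [L [Item n]] , [Item x]] , [Item x]] , [Item x]]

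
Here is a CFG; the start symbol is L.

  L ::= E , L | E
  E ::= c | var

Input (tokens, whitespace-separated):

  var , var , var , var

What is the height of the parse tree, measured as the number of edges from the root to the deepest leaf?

[L [E var] , [L [E var] , [L [E var] , [L [E var]]]]]

5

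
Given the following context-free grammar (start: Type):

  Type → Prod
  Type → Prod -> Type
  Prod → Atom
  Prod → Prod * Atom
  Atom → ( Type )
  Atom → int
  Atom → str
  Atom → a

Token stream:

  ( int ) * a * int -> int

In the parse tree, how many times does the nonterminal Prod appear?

[Type [Prod [Prod [Prod [Atom ( [Type [Prod [Atom int]]] )]] * [Atom a]] * [Atom int]] -> [Type [Prod [Atom int]]]]

5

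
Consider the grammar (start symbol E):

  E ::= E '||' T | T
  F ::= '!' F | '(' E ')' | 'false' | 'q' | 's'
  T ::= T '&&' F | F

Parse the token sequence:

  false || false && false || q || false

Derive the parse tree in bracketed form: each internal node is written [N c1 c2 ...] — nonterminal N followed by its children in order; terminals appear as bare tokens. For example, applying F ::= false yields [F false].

[E [E [E [E [T [F false]]] || [T [T [F false]] && [F false]]] || [T [F q]]] || [T [F false]]]

E
E || T
E || T || T
E || T || T || T
T || T || T || T
F || T || T || T
false || T || T || T
false || T && F || T || T
false || F && F || T || T
false || false && F || T || T
false || false && false || T || T
false || false && false || F || T
false || false && false || q || T
false || false && false || q || F
false || false && false || q || false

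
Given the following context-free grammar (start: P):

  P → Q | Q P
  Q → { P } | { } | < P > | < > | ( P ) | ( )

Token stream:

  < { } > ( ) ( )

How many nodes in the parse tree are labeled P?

4

[P [Q < [P [Q { }]] >] [P [Q ( )] [P [Q ( )]]]]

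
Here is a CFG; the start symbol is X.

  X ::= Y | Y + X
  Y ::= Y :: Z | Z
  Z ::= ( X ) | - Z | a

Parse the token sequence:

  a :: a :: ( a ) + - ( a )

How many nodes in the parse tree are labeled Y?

[X [Y [Y [Y [Z a]] :: [Z a]] :: [Z ( [X [Y [Z a]]] )]] + [X [Y [Z - [Z ( [X [Y [Z a]]] )]]]]]

6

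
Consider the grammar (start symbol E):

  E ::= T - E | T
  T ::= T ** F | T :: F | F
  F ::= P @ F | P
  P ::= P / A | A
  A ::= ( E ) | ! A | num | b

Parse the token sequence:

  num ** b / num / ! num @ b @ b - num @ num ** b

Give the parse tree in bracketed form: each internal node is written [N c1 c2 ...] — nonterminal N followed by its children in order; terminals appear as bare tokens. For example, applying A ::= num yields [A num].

[E [T [T [F [P [A num]]]] ** [F [P [P [P [A b]] / [A num]] / [A ! [A num]]] @ [F [P [A b]] @ [F [P [A b]]]]]] - [E [T [T [F [P [A num]] @ [F [P [A num]]]]] ** [F [P [A b]]]]]]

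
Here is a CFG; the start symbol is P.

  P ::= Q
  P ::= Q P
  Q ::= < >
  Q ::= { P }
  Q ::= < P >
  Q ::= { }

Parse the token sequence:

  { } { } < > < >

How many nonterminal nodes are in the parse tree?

8

[P [Q { }] [P [Q { }] [P [Q < >] [P [Q < >]]]]]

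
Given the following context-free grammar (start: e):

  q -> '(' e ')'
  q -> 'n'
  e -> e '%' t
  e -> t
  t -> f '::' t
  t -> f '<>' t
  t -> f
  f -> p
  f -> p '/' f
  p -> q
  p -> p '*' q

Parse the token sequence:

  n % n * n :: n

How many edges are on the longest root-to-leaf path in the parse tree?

[e [e [t [f [p [q n]]]]] % [t [f [p [p [q n]] * [q n]]] :: [t [f [p [q n]]]]]]

6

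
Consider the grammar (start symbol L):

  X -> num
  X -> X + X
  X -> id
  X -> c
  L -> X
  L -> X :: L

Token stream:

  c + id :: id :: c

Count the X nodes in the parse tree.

5

[L [X [X c] + [X id]] :: [L [X id] :: [L [X c]]]]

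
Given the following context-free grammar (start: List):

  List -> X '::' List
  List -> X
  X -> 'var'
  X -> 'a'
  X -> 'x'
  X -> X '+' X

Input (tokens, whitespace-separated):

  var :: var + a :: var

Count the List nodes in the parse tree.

3

[List [X var] :: [List [X [X var] + [X a]] :: [List [X var]]]]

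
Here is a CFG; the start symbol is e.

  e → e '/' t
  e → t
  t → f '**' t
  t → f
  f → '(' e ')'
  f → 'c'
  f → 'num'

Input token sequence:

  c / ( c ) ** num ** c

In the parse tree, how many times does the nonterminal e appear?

[e [e [t [f c]]] / [t [f ( [e [t [f c]]] )] ** [t [f num] ** [t [f c]]]]]

3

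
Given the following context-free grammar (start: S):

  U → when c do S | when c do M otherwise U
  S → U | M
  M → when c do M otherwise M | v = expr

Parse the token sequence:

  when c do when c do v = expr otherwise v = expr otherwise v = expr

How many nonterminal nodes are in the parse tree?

6

[S [M when c do [M when c do [M v = expr] otherwise [M v = expr]] otherwise [M v = expr]]]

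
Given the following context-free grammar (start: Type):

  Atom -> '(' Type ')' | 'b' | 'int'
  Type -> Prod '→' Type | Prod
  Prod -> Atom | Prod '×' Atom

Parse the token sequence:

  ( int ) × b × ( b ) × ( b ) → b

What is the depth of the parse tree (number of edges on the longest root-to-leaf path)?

[Type [Prod [Prod [Prod [Prod [Atom ( [Type [Prod [Atom int]]] )]] × [Atom b]] × [Atom ( [Type [Prod [Atom b]]] )]] × [Atom ( [Type [Prod [Atom b]]] )]] → [Type [Prod [Atom b]]]]

9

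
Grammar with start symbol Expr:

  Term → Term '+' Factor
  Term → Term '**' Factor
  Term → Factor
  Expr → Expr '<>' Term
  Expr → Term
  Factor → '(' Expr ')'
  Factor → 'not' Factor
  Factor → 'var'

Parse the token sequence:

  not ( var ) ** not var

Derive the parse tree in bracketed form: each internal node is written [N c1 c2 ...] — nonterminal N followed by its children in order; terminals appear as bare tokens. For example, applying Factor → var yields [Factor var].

Expr
Term
Term ** Factor
Factor ** Factor
not Factor ** Factor
not ( Expr ) ** Factor
not ( Term ) ** Factor
not ( Factor ) ** Factor
not ( var ) ** Factor
not ( var ) ** not Factor
not ( var ) ** not var

[Expr [Term [Term [Factor not [Factor ( [Expr [Term [Factor var]]] )]]] ** [Factor not [Factor var]]]]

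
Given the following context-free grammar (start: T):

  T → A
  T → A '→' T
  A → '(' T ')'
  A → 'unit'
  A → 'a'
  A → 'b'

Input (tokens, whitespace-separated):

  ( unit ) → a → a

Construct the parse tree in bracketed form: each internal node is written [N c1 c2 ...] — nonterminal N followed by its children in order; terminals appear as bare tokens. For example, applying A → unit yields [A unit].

[T [A ( [T [A unit]] )] → [T [A a] → [T [A a]]]]

T
A → T
( T ) → T
( A ) → T
( unit ) → T
( unit ) → A → T
( unit ) → a → T
( unit ) → a → A
( unit ) → a → a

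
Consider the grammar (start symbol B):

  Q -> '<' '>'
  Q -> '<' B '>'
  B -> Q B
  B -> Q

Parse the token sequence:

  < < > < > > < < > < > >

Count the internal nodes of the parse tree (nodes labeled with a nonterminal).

12

[B [Q < [B [Q < >] [B [Q < >]]] >] [B [Q < [B [Q < >] [B [Q < >]]] >]]]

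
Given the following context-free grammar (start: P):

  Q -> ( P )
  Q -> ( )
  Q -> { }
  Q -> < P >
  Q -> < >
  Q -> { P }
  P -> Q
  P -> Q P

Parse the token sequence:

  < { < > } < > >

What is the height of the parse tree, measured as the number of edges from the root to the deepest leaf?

[P [Q < [P [Q { [P [Q < >]] }] [P [Q < >]]] >]]

6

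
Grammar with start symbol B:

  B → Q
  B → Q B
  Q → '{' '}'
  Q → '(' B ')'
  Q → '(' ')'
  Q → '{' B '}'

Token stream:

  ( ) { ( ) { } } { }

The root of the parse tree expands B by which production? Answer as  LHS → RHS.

B → Q B

[B [Q ( )] [B [Q { [B [Q ( )] [B [Q { }]]] }] [B [Q { }]]]]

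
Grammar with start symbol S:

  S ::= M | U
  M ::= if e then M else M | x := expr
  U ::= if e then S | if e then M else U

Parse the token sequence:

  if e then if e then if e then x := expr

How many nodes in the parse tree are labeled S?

4

[S [U if e then [S [U if e then [S [U if e then [S [M x := expr]]]]]]]]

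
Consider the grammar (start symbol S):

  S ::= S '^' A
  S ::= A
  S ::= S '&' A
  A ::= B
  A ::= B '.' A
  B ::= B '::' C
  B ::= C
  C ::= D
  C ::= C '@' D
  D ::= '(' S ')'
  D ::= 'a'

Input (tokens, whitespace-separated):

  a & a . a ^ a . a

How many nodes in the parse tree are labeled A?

[S [S [S [A [B [C [D a]]]]] & [A [B [C [D a]]] . [A [B [C [D a]]]]]] ^ [A [B [C [D a]]] . [A [B [C [D a]]]]]]

5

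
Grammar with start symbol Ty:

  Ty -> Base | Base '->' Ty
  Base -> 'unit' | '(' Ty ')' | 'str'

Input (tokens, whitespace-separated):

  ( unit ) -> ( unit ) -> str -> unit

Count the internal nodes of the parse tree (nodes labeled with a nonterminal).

12

[Ty [Base ( [Ty [Base unit]] )] -> [Ty [Base ( [Ty [Base unit]] )] -> [Ty [Base str] -> [Ty [Base unit]]]]]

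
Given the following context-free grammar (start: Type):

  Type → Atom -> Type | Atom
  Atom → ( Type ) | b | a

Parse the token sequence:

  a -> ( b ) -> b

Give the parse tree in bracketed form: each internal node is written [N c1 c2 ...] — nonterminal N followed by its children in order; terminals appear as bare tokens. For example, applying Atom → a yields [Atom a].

Type
Atom -> Type
a -> Type
a -> Atom -> Type
a -> ( Type ) -> Type
a -> ( Atom ) -> Type
a -> ( b ) -> Type
a -> ( b ) -> Atom
a -> ( b ) -> b

[Type [Atom a] -> [Type [Atom ( [Type [Atom b]] )] -> [Type [Atom b]]]]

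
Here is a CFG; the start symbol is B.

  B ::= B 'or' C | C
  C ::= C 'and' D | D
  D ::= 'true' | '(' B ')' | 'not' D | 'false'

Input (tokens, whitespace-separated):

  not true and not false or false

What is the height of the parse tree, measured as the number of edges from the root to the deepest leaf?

[B [B [C [C [D not [D true]]] and [D not [D false]]]] or [C [D false]]]

6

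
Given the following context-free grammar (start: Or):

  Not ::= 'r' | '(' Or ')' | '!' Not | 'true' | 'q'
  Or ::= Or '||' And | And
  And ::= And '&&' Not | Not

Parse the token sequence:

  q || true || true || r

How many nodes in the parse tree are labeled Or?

4

[Or [Or [Or [Or [And [Not q]]] || [And [Not true]]] || [And [Not true]]] || [And [Not r]]]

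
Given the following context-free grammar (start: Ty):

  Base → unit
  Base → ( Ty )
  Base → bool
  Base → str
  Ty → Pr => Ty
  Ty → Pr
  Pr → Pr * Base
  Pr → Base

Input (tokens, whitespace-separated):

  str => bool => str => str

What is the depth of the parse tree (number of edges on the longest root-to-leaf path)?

[Ty [Pr [Base str]] => [Ty [Pr [Base bool]] => [Ty [Pr [Base str]] => [Ty [Pr [Base str]]]]]]

6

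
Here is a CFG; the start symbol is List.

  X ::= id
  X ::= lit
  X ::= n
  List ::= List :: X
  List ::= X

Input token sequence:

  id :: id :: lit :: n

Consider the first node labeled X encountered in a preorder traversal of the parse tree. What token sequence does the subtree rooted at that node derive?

[List [List [List [List [X id]] :: [X id]] :: [X lit]] :: [X n]]

id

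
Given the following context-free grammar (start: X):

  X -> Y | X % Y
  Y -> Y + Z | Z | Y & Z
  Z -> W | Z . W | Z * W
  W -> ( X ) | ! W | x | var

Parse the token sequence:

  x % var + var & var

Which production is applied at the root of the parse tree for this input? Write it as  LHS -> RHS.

[X [X [Y [Z [W x]]]] % [Y [Y [Y [Z [W var]]] + [Z [W var]]] & [Z [W var]]]]

X -> X % Y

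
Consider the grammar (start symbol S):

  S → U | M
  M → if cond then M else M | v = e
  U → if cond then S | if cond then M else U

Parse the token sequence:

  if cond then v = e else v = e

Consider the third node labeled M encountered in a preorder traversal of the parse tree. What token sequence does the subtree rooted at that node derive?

v = e

[S [M if cond then [M v = e] else [M v = e]]]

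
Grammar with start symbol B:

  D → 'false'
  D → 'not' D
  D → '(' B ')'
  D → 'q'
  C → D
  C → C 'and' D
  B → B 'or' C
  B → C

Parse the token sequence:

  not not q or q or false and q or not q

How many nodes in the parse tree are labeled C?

5

[B [B [B [B [C [D not [D not [D q]]]]] or [C [D q]]] or [C [C [D false]] and [D q]]] or [C [D not [D q]]]]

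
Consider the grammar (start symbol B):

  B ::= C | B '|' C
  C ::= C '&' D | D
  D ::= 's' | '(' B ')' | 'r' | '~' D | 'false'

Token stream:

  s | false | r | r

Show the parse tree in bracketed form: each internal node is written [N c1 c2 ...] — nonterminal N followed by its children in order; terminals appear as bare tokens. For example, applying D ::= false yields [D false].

[B [B [B [B [C [D s]]] | [C [D false]]] | [C [D r]]] | [C [D r]]]

B
B | C
B | C | C
B | C | C | C
C | C | C | C
D | C | C | C
s | C | C | C
s | D | C | C
s | false | C | C
s | false | D | C
s | false | r | C
s | false | r | D
s | false | r | r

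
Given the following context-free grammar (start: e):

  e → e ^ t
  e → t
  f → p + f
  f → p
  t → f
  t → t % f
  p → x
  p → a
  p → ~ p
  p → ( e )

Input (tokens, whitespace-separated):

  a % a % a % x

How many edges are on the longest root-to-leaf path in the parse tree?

7

[e [t [t [t [t [f [p a]]] % [f [p a]]] % [f [p a]]] % [f [p x]]]]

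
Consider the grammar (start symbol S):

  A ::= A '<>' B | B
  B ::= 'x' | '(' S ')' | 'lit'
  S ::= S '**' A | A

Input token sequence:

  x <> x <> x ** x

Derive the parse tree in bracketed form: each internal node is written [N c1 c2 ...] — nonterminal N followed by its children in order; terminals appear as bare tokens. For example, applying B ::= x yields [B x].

S
S ** A
A ** A
A <> B ** A
A <> B <> B ** A
B <> B <> B ** A
x <> B <> B ** A
x <> x <> B ** A
x <> x <> x ** A
x <> x <> x ** B
x <> x <> x ** x

[S [S [A [A [A [B x]] <> [B x]] <> [B x]]] ** [A [B x]]]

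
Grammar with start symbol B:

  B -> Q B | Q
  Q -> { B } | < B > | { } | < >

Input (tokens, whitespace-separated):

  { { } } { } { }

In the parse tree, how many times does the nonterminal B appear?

[B [Q { [B [Q { }]] }] [B [Q { }] [B [Q { }]]]]

4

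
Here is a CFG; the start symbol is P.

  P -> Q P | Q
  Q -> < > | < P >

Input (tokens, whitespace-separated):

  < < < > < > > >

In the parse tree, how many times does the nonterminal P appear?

[P [Q < [P [Q < [P [Q < >] [P [Q < >]]] >]] >]]

4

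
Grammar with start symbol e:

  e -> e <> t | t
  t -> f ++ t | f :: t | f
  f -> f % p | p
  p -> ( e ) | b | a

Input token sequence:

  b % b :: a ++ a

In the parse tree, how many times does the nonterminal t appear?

[e [t [f [f [p b]] % [p b]] :: [t [f [p a]] ++ [t [f [p a]]]]]]

3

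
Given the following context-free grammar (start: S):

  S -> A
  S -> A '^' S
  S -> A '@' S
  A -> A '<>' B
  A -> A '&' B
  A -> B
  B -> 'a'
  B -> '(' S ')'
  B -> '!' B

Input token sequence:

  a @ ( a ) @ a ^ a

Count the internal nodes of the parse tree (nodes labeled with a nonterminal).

[S [A [B a]] @ [S [A [B ( [S [A [B a]]] )]] @ [S [A [B a]] ^ [S [A [B a]]]]]]

15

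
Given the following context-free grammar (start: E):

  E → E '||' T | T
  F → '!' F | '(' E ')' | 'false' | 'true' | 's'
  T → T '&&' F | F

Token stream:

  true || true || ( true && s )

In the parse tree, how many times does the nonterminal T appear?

[E [E [E [T [F true]]] || [T [F true]]] || [T [F ( [E [T [T [F true]] && [F s]]] )]]]

5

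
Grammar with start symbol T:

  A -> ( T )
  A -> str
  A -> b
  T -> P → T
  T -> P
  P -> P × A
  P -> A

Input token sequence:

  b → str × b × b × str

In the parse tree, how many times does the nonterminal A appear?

[T [P [A b]] → [T [P [P [P [P [A str]] × [A b]] × [A b]] × [A str]]]]

5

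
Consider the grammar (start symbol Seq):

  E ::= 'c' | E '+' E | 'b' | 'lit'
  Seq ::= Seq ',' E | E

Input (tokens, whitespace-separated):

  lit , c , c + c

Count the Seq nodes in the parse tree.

[Seq [Seq [Seq [E lit]] , [E c]] , [E [E c] + [E c]]]

3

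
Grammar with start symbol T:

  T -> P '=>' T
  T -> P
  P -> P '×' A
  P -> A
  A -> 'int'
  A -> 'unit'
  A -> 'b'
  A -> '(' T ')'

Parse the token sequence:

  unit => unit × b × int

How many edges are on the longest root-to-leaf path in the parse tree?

[T [P [A unit]] => [T [P [P [P [A unit]] × [A b]] × [A int]]]]

6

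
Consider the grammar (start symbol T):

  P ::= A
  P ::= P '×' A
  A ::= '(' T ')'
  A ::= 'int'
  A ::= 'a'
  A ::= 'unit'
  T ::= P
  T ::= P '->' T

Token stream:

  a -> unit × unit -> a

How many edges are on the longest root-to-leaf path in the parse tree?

[T [P [A a]] -> [T [P [P [A unit]] × [A unit]] -> [T [P [A a]]]]]

5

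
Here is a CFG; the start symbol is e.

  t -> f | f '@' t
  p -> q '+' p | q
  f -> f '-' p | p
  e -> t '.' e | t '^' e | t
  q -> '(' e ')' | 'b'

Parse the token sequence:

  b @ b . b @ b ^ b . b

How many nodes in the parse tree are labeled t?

[e [t [f [p [q b]]] @ [t [f [p [q b]]]]] . [e [t [f [p [q b]]] @ [t [f [p [q b]]]]] ^ [e [t [f [p [q b]]]] . [e [t [f [p [q b]]]]]]]]

6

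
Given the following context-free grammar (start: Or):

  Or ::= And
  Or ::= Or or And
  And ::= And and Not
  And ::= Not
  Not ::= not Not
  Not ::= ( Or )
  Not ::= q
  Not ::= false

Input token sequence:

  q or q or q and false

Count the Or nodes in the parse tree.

3

[Or [Or [Or [And [Not q]]] or [And [Not q]]] or [And [And [Not q]] and [Not false]]]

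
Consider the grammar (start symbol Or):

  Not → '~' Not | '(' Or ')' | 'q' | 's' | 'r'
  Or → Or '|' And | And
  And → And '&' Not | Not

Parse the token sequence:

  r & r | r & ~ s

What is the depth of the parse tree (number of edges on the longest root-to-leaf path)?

[Or [Or [And [And [Not r]] & [Not r]]] | [And [And [Not r]] & [Not ~ [Not s]]]]

5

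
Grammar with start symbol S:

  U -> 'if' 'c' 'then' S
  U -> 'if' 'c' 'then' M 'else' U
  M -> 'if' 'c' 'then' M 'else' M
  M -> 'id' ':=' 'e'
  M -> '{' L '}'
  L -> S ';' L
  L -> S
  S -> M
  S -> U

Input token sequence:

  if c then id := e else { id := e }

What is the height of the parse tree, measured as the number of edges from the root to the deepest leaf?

6

[S [M if c then [M id := e] else [M { [L [S [M id := e]]] }]]]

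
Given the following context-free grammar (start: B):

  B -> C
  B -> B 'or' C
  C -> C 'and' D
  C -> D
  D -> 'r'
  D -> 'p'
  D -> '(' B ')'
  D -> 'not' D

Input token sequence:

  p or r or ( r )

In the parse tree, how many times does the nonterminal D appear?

[B [B [B [C [D p]]] or [C [D r]]] or [C [D ( [B [C [D r]]] )]]]

4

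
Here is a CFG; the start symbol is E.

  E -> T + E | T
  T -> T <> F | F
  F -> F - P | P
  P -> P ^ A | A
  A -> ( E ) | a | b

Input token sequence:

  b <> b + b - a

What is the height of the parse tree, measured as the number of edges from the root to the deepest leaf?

[E [T [T [F [P [A b]]]] <> [F [P [A b]]]] + [E [T [F [F [P [A b]]] - [P [A a]]]]]]

7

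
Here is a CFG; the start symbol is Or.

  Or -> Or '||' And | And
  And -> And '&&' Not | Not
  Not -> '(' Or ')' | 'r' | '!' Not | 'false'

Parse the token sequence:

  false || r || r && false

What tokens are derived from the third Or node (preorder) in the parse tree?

[Or [Or [Or [And [Not false]]] || [And [Not r]]] || [And [And [Not r]] && [Not false]]]

false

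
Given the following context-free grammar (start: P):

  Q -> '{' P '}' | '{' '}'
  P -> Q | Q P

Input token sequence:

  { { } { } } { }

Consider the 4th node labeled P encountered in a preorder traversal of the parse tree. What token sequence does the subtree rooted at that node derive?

{ }

[P [Q { [P [Q { }] [P [Q { }]]] }] [P [Q { }]]]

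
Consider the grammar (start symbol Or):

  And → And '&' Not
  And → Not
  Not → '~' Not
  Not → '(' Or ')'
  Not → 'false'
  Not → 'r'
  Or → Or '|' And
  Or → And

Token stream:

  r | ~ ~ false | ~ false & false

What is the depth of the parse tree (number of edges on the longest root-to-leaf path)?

6

[Or [Or [Or [And [Not r]]] | [And [Not ~ [Not ~ [Not false]]]]] | [And [And [Not ~ [Not false]]] & [Not false]]]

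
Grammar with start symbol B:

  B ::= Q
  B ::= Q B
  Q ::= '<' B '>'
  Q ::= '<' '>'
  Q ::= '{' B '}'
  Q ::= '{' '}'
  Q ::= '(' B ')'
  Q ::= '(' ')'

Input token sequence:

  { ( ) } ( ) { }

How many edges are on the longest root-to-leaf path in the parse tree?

[B [Q { [B [Q ( )]] }] [B [Q ( )] [B [Q { }]]]]

4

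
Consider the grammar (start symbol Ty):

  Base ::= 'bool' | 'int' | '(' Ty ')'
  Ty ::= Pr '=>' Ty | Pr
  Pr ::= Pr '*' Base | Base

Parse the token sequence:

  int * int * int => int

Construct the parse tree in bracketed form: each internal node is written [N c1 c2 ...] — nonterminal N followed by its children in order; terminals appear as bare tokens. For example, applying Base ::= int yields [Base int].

[Ty [Pr [Pr [Pr [Base int]] * [Base int]] * [Base int]] => [Ty [Pr [Base int]]]]

Ty
Pr => Ty
Pr * Base => Ty
Pr * Base * Base => Ty
Base * Base * Base => Ty
int * Base * Base => Ty
int * int * Base => Ty
int * int * int => Ty
int * int * int => Pr
int * int * int => Base
int * int * int => int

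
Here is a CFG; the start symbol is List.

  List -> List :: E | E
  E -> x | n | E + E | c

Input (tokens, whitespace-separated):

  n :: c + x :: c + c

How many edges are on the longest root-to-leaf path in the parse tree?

[List [List [List [E n]] :: [E [E c] + [E x]]] :: [E [E c] + [E c]]]

4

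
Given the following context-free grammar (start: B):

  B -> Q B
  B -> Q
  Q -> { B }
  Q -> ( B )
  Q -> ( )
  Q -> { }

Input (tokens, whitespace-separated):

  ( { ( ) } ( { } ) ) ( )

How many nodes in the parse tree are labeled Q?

6

[B [Q ( [B [Q { [B [Q ( )]] }] [B [Q ( [B [Q { }]] )]]] )] [B [Q ( )]]]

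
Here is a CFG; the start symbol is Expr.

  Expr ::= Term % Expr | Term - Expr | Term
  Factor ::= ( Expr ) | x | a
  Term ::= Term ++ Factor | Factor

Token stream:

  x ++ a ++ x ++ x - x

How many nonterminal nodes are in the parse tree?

12

[Expr [Term [Term [Term [Term [Factor x]] ++ [Factor a]] ++ [Factor x]] ++ [Factor x]] - [Expr [Term [Factor x]]]]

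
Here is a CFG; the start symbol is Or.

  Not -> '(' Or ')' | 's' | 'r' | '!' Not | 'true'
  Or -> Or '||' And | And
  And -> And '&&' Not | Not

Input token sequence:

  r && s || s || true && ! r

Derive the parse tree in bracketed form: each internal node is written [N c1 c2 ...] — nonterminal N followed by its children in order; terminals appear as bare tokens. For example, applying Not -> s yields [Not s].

Or
Or || And
Or || And || And
And || And || And
And && Not || And || And
Not && Not || And || And
r && Not || And || And
r && s || And || And
r && s || Not || And
r && s || s || And
r && s || s || And && Not
r && s || s || Not && Not
r && s || s || true && Not
r && s || s || true && ! Not
r && s || s || true && ! r

[Or [Or [Or [And [And [Not r]] && [Not s]]] || [And [Not s]]] || [And [And [Not true]] && [Not ! [Not r]]]]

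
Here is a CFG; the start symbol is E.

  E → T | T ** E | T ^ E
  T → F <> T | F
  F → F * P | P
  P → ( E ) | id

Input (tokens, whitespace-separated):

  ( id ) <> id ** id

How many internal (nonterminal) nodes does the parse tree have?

[E [T [F [P ( [E [T [F [P id]]]] )]] <> [T [F [P id]]]] ** [E [T [F [P id]]]]]

15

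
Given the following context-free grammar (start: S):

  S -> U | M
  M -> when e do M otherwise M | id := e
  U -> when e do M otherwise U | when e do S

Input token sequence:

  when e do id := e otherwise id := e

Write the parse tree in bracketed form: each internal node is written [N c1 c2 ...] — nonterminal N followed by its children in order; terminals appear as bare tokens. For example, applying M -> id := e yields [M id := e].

S
M
when e do M otherwise M
when e do id := e otherwise M
when e do id := e otherwise id := e

[S [M when e do [M id := e] otherwise [M id := e]]]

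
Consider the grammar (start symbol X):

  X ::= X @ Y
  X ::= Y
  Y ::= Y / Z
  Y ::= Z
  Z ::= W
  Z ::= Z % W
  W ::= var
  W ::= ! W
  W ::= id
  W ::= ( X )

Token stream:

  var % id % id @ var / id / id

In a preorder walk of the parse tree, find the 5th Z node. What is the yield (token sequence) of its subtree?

id

[X [X [Y [Z [Z [Z [W var]] % [W id]] % [W id]]]] @ [Y [Y [Y [Z [W var]]] / [Z [W id]]] / [Z [W id]]]]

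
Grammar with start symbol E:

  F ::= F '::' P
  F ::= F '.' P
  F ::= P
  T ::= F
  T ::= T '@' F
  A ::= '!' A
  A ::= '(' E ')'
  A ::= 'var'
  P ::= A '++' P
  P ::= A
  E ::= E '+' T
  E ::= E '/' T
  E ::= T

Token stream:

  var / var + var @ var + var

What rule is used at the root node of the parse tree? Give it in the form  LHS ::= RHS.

E ::= E '+' T

[E [E [E [E [T [F [P [A var]]]]] / [T [F [P [A var]]]]] + [T [T [F [P [A var]]]] @ [F [P [A var]]]]] + [T [F [P [A var]]]]]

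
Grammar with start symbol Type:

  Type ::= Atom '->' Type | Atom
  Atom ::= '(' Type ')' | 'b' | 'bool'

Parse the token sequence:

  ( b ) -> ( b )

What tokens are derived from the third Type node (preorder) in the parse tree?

[Type [Atom ( [Type [Atom b]] )] -> [Type [Atom ( [Type [Atom b]] )]]]

( b )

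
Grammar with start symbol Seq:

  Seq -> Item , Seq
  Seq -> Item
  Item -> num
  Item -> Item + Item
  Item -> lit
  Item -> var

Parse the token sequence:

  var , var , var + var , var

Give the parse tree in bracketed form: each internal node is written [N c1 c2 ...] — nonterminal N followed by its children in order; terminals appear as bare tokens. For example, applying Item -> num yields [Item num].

Seq
Item , Seq
var , Seq
var , Item , Seq
var , var , Seq
var , var , Item , Seq
var , var , Item + Item , Seq
var , var , var + Item , Seq
var , var , var + var , Seq
var , var , var + var , Item
var , var , var + var , var

[Seq [Item var] , [Seq [Item var] , [Seq [Item [Item var] + [Item var]] , [Seq [Item var]]]]]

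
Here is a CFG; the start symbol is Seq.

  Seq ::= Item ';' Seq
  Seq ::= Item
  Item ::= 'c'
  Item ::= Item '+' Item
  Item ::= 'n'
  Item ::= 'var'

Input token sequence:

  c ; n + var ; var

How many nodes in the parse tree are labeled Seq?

3

[Seq [Item c] ; [Seq [Item [Item n] + [Item var]] ; [Seq [Item var]]]]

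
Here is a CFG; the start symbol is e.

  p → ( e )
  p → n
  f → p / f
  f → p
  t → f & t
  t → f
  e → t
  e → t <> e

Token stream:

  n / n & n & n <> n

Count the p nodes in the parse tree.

[e [t [f [p n] / [f [p n]]] & [t [f [p n]] & [t [f [p n]]]]] <> [e [t [f [p n]]]]]

5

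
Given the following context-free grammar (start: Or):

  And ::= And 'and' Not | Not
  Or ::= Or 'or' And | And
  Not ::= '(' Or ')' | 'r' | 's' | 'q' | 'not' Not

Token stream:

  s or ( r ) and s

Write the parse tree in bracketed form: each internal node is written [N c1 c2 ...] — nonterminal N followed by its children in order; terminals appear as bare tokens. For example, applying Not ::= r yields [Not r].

[Or [Or [And [Not s]]] or [And [And [Not ( [Or [And [Not r]]] )]] and [Not s]]]

Or
Or or And
And or And
Not or And
s or And
s or And and Not
s or Not and Not
s or ( Or ) and Not
s or ( And ) and Not
s or ( Not ) and Not
s or ( r ) and Not
s or ( r ) and s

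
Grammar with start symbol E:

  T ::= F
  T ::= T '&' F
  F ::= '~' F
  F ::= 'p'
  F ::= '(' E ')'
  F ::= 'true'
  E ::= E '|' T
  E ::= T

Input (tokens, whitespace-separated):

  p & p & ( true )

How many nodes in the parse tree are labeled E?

[E [T [T [T [F p]] & [F p]] & [F ( [E [T [F true]]] )]]]

2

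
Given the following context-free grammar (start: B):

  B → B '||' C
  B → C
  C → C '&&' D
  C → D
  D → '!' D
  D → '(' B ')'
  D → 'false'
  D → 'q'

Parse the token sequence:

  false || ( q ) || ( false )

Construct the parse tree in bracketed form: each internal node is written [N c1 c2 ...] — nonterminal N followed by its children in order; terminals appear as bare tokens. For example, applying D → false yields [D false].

[B [B [B [C [D false]]] || [C [D ( [B [C [D q]]] )]]] || [C [D ( [B [C [D false]]] )]]]

B
B || C
B || C || C
C || C || C
D || C || C
false || C || C
false || D || C
false || ( B ) || C
false || ( C ) || C
false || ( D ) || C
false || ( q ) || C
false || ( q ) || D
false || ( q ) || ( B )
false || ( q ) || ( C )
false || ( q ) || ( D )
false || ( q ) || ( false )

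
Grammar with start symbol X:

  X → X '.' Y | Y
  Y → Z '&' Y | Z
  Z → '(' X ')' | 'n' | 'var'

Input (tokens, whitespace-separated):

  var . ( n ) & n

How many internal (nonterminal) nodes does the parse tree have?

11

[X [X [Y [Z var]]] . [Y [Z ( [X [Y [Z n]]] )] & [Y [Z n]]]]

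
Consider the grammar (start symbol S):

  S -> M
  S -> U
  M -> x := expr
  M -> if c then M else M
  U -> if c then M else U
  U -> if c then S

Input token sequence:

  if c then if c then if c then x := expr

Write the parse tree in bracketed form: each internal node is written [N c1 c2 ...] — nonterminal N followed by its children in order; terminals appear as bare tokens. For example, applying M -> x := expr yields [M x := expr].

[S [U if c then [S [U if c then [S [U if c then [S [M x := expr]]]]]]]]

S
U
if c then S
if c then U
if c then if c then S
if c then if c then U
if c then if c then if c then S
if c then if c then if c then M
if c then if c then if c then x := expr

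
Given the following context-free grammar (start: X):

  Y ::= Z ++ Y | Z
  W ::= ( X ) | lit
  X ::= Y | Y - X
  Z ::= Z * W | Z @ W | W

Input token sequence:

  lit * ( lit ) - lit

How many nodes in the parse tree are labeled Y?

[X [Y [Z [Z [W lit]] * [W ( [X [Y [Z [W lit]]]] )]]] - [X [Y [Z [W lit]]]]]

3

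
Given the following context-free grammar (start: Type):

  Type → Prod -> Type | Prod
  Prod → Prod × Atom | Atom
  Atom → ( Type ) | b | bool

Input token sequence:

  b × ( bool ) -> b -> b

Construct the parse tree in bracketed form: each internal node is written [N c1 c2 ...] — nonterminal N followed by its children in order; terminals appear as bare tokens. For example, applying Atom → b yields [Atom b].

[Type [Prod [Prod [Atom b]] × [Atom ( [Type [Prod [Atom bool]]] )]] -> [Type [Prod [Atom b]] -> [Type [Prod [Atom b]]]]]

Type
Prod -> Type
Prod × Atom -> Type
Atom × Atom -> Type
b × Atom -> Type
b × ( Type ) -> Type
b × ( Prod ) -> Type
b × ( Atom ) -> Type
b × ( bool ) -> Type
b × ( bool ) -> Prod -> Type
b × ( bool ) -> Atom -> Type
b × ( bool ) -> b -> Type
b × ( bool ) -> b -> Prod
b × ( bool ) -> b -> Atom
b × ( bool ) -> b -> b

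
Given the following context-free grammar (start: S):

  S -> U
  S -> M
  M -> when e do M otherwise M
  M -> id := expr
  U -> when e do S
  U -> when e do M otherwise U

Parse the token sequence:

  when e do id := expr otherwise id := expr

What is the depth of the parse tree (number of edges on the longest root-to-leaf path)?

[S [M when e do [M id := expr] otherwise [M id := expr]]]

3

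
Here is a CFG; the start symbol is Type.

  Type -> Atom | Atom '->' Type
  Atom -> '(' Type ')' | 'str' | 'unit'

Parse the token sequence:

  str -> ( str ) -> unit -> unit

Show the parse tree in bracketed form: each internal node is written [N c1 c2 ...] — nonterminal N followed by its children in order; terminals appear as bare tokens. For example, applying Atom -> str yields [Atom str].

Type
Atom -> Type
str -> Type
str -> Atom -> Type
str -> ( Type ) -> Type
str -> ( Atom ) -> Type
str -> ( str ) -> Type
str -> ( str ) -> Atom -> Type
str -> ( str ) -> unit -> Type
str -> ( str ) -> unit -> Atom
str -> ( str ) -> unit -> unit

[Type [Atom str] -> [Type [Atom ( [Type [Atom str]] )] -> [Type [Atom unit] -> [Type [Atom unit]]]]]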